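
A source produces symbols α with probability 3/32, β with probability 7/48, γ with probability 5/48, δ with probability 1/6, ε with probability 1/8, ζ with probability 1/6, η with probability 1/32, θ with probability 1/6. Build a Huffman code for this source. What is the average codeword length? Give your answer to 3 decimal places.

Repeatedly combine the two least-probable nodes; the expected code length is the sum of the merged weights.
merge 1/32 + 3/32 → 1/8
merge 5/48 + 1/8 → 11/48
merge 1/8 + 7/48 → 13/48
merge 1/6 + 1/6 → 1/3
merge 1/6 + 11/48 → 19/48
merge 13/48 + 1/3 → 29/48
merge 19/48 + 29/48 → 1
L = 1/8 + 11/48 + 13/48 + 1/3 + 19/48 + 29/48 + 1 = 71/24 ≈ 2.958 bits/symbol.

2.958 bits/symbol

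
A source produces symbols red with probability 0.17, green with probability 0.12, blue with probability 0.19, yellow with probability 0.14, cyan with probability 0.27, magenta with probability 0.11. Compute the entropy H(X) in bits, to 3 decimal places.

2.514 bits

H = −Σ pᵢ log₂ pᵢ.
−0.17·log₂(0.17) = 0.4346
−0.12·log₂(0.12) = 0.3671
−0.19·log₂(0.19) = 0.4552
−0.14·log₂(0.14) = 0.3971
−0.27·log₂(0.27) = 0.5100
−0.11·log₂(0.11) = 0.3503
Sum ≈ 2.5143 → 2.514 bits.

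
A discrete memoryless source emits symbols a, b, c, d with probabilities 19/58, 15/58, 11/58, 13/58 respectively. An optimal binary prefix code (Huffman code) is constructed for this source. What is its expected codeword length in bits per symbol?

2 bits/symbol

Repeatedly combine the two least-probable nodes; the expected code length is the sum of the merged weights.
merge 11/58 + 13/58 → 12/29
merge 15/58 + 19/58 → 17/29
merge 12/29 + 17/29 → 1
L = 12/29 + 17/29 + 1 = 2 bits/symbol.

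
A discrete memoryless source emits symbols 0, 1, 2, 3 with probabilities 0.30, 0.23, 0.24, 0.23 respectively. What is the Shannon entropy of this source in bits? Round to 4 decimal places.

H = −Σ pᵢ log₂ pᵢ.
−0.30·log₂(0.30) = 0.5211
−0.23·log₂(0.23) = 0.4877
−0.24·log₂(0.24) = 0.4941
−0.23·log₂(0.23) = 0.4877
Sum ≈ 1.9906 → 1.9906 bits.

1.9906 bits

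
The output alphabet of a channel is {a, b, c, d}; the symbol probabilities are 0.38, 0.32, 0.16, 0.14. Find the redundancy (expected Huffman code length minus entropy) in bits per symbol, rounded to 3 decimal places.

0.043 bits

Entropy H = −Σ p log₂ p ≈ 1.8766 bits.
Huffman merges: 7/50+4/25→3/10; 3/10+8/25→31/50; 19/50+31/50→1. L = 48/25 ≈ 1.9200.
L − H = 1.9200 − 1.8766 = 0.043 bits.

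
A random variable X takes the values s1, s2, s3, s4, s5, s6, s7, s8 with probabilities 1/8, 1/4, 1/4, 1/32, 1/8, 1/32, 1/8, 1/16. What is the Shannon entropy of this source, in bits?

2.6875 bits

Each probability is a power of 1/2, so log₂(1/p) is an integer.
H = Σ p·log₂(1/p) = 1/8·3 + 1/4·2 + 1/4·2 + 1/32·5 + 1/8·3 + 1/32·5 + 1/8·3 + 1/16·4 = 2.6875 bits.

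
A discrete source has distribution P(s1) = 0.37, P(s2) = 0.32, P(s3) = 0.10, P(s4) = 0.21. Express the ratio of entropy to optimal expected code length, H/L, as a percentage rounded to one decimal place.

Entropy H = −Σ p log₂ p ≈ 1.8618 bits.
Huffman merges: 1/10+21/100→31/100; 31/100+8/25→63/100; 37/100+63/100→1. L = 97/50 ≈ 1.9400.
Efficiency = H/L = 1.8618/1.9400 = 96.0%.

96.0%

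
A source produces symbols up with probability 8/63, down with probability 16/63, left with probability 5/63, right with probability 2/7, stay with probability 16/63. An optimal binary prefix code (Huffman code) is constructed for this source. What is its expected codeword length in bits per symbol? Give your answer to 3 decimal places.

Repeatedly combine the two least-probable nodes; the expected code length is the sum of the merged weights.
merge 5/63 + 8/63 → 13/63
merge 13/63 + 16/63 → 29/63
merge 16/63 + 2/7 → 34/63
merge 29/63 + 34/63 → 1
L = 13/63 + 29/63 + 34/63 + 1 = 139/63 ≈ 2.206 bits/symbol.

2.206 bits/symbol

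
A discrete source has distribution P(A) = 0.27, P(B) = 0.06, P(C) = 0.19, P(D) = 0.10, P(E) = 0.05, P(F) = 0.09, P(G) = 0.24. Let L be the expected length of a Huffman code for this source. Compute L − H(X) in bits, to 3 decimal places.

0.036 bits

Entropy H = −Σ p log₂ p ≈ 2.5639 bits.
Huffman merges: 1/20+3/50→11/100; 9/100+1/10→19/100; 11/100+19/100→3/10; 19/100+6/25→43/100; 27/100+3/10→57/100; 43/100+57/100→1. L = 13/5 ≈ 2.6000.
L − H = 2.6000 − 2.5639 = 0.036 bits.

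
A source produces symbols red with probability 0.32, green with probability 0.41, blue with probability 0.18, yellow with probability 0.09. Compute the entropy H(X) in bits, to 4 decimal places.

H = −Σ pᵢ log₂ pᵢ.
−0.32·log₂(0.32) = 0.5260
−0.41·log₂(0.41) = 0.5274
−0.18·log₂(0.18) = 0.4453
−0.09·log₂(0.09) = 0.3127
Sum ≈ 1.8114 → 1.8114 bits.

1.8114 bits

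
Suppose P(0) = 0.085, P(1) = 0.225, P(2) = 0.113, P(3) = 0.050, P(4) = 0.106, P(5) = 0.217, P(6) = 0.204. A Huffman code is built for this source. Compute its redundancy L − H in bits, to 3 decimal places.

0.046 bits

Entropy H = −Σ p log₂ p ≈ 2.6474 bits.
Huffman merges: 1/20+17/200→27/200; 53/500+113/1000→219/1000; 27/200+51/250→339/1000; 217/1000+219/1000→109/250; 9/40+339/1000→141/250; 109/250+141/250→1. L = 2693/1000 ≈ 2.6930.
L − H = 2.6930 − 2.6474 = 0.046 bits.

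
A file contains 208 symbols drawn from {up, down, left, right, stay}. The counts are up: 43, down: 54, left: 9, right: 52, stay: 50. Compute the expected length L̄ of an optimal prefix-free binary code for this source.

Probabilities are the counts divided by 208.
Repeatedly combine the two least-probable nodes; the expected code length is the sum of the merged weights.
merge 9/208 + 43/208 → 1/4
merge 25/104 + 1/4 → 51/104
merge 1/4 + 27/104 → 53/104
merge 51/104 + 53/104 → 1
L = 1/4 + 51/104 + 53/104 + 1 = 9/4 = 2.25 bits/symbol.

2.25 bits/symbol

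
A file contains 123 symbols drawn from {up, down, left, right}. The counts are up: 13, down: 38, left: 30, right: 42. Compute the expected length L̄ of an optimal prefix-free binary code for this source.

Probabilities are the counts divided by 123.
Repeatedly combine the two least-probable nodes; the expected code length is the sum of the merged weights.
merge 13/123 + 10/41 → 43/123
merge 38/123 + 14/41 → 80/123
merge 43/123 + 80/123 → 1
L = 43/123 + 80/123 + 1 = 2 bits/symbol.

2 bits/symbol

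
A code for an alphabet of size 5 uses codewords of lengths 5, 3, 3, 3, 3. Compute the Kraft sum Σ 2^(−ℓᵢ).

0.53125

With common denominator 2^5 = 32: Σ 2^(−ℓᵢ) = 1/32 + 4/32 + 4/32 + 4/32 + 4/32 = 17/32 = 0.53125.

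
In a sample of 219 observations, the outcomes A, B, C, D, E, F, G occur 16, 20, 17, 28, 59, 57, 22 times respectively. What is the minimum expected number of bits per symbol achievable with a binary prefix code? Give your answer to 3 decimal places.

2.621 bits/symbol

Probabilities are the counts divided by 219.
Repeatedly combine the two least-probable nodes; the expected code length is the sum of the merged weights.
merge 16/219 + 17/219 → 11/73
merge 20/219 + 22/219 → 14/73
merge 28/219 + 11/73 → 61/219
merge 14/73 + 19/73 → 33/73
merge 59/219 + 61/219 → 40/73
merge 33/73 + 40/73 → 1
L = 11/73 + 14/73 + 61/219 + 33/73 + 40/73 + 1 = 574/219 ≈ 2.621 bits/symbol.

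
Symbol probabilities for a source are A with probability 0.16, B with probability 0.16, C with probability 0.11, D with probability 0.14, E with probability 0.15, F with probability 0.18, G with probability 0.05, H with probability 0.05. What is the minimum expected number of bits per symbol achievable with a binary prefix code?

Repeatedly combine the two least-probable nodes; the expected code length is the sum of the merged weights.
merge 1/20 + 1/20 → 1/10
merge 1/10 + 11/100 → 21/100
merge 7/50 + 3/20 → 29/100
merge 4/25 + 4/25 → 8/25
merge 9/50 + 21/100 → 39/100
merge 29/100 + 8/25 → 61/100
merge 39/100 + 61/100 → 1
L = 1/10 + 21/100 + 29/100 + 8/25 + 39/100 + 61/100 + 1 = 73/25 = 2.92 bits/symbol.

2.92 bits/symbol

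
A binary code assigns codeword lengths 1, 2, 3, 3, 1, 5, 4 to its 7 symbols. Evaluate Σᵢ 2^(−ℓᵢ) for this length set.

With common denominator 2^5 = 32: Σ 2^(−ℓᵢ) = 16/32 + 8/32 + 4/32 + 4/32 + 16/32 + 1/32 + 2/32 = 51/32 = 1.59375.

1.59375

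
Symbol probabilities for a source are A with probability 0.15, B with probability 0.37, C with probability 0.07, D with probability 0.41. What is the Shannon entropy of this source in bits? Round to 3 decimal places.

H = −Σ pᵢ log₂ pᵢ.
−0.15·log₂(0.15) = 0.4105
−0.37·log₂(0.37) = 0.5307
−0.07·log₂(0.07) = 0.2686
−0.41·log₂(0.41) = 0.5274
Sum ≈ 1.7372 → 1.737 bits.

1.737 bits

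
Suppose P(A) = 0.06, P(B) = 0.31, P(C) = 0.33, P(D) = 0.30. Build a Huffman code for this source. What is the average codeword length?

Repeatedly combine the two least-probable nodes; the expected code length is the sum of the merged weights.
merge 3/50 + 3/10 → 9/25
merge 31/100 + 33/100 → 16/25
merge 9/25 + 16/25 → 1
L = 9/25 + 16/25 + 1 = 2 bits/symbol.

2 bits/symbol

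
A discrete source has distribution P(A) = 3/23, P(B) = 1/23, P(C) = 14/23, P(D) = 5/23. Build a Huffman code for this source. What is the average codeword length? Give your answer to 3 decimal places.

1.565 bits/symbol

Repeatedly combine the two least-probable nodes; the expected code length is the sum of the merged weights.
merge 1/23 + 3/23 → 4/23
merge 4/23 + 5/23 → 9/23
merge 9/23 + 14/23 → 1
L = 4/23 + 9/23 + 1 = 36/23 ≈ 1.565 bits/symbol.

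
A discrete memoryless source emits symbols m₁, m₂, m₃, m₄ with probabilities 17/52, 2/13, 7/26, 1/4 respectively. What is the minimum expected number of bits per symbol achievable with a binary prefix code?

Repeatedly combine the two least-probable nodes; the expected code length is the sum of the merged weights.
merge 2/13 + 1/4 → 21/52
merge 7/26 + 17/52 → 31/52
merge 21/52 + 31/52 → 1
L = 21/52 + 31/52 + 1 = 2 bits/symbol.

2 bits/symbol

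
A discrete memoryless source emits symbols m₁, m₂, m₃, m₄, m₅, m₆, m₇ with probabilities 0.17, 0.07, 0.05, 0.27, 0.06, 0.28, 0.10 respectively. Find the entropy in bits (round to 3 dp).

2.519 bits

H = −Σ pᵢ log₂ pᵢ.
−0.17·log₂(0.17) = 0.4346
−0.07·log₂(0.07) = 0.2686
−0.05·log₂(0.05) = 0.2161
−0.27·log₂(0.27) = 0.5100
−0.06·log₂(0.06) = 0.2435
−0.28·log₂(0.28) = 0.5142
−0.10·log₂(0.10) = 0.3322
Sum ≈ 2.5192 → 2.519 bits.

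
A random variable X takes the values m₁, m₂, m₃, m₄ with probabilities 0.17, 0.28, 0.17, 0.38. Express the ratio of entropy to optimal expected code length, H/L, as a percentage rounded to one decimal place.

97.6%

Entropy H = −Σ p log₂ p ≈ 1.9138 bits.
Huffman merges: 17/100+17/100→17/50; 7/25+17/50→31/50; 19/50+31/50→1. L = 49/25 ≈ 1.9600.
Efficiency = H/L = 1.9138/1.9600 = 97.6%.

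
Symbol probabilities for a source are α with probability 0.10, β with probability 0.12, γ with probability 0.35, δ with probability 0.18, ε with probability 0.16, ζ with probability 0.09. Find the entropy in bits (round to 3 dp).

2.410 bits

H = −Σ pᵢ log₂ pᵢ.
−0.10·log₂(0.10) = 0.3322
−0.12·log₂(0.12) = 0.3671
−0.35·log₂(0.35) = 0.5301
−0.18·log₂(0.18) = 0.4453
−0.16·log₂(0.16) = 0.4230
−0.09·log₂(0.09) = 0.3127
Sum ≈ 2.4103 → 2.410 bits.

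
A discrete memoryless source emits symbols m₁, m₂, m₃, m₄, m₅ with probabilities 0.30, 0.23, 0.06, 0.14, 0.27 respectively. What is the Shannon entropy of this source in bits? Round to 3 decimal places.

2.159 bits

H = −Σ pᵢ log₂ pᵢ.
−0.30·log₂(0.30) = 0.5211
−0.23·log₂(0.23) = 0.4877
−0.06·log₂(0.06) = 0.2435
−0.14·log₂(0.14) = 0.3971
−0.27·log₂(0.27) = 0.5100
Sum ≈ 2.1594 → 2.159 bits.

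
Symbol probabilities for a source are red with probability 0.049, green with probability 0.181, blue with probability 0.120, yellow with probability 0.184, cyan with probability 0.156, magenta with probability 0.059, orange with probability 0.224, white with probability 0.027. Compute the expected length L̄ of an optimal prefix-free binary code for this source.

Repeatedly combine the two least-probable nodes; the expected code length is the sum of the merged weights.
merge 27/1000 + 49/1000 → 19/250
merge 59/1000 + 19/250 → 27/200
merge 3/25 + 27/200 → 51/200
merge 39/250 + 181/1000 → 337/1000
merge 23/125 + 28/125 → 51/125
merge 51/200 + 337/1000 → 74/125
merge 51/125 + 74/125 → 1
L = 19/250 + 27/200 + 51/200 + 337/1000 + 51/125 + 74/125 + 1 = 2803/1000 = 2.803 bits/symbol.

2.803 bits/symbol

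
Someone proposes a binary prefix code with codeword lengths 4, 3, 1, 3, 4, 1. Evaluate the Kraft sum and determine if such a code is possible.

With common denominator 2^4 = 16: Σ 2^(−ℓᵢ) = 1/16 + 2/16 + 8/16 + 2/16 + 1/16 + 8/16 = 22/16 = 1.375.
Kraft's inequality requires Σ ≤ 1; here Σ = 1.375 > 1, so no such prefix code exists.

1.375; no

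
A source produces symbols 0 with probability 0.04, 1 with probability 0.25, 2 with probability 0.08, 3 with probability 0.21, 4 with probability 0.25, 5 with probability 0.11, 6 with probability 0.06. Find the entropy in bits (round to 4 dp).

H = −Σ pᵢ log₂ pᵢ.
−0.04·log₂(0.04) = 0.1858
−0.25·log₂(0.25) = 0.5000
−0.08·log₂(0.08) = 0.2915
−0.21·log₂(0.21) = 0.4728
−0.25·log₂(0.25) = 0.5000
−0.11·log₂(0.11) = 0.3503
−0.06·log₂(0.06) = 0.2435
Sum ≈ 2.5439 → 2.5439 bits.

2.5439 bits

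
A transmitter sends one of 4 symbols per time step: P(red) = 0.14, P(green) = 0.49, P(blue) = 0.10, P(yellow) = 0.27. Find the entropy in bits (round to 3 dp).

1.744 bits

H = −Σ pᵢ log₂ pᵢ.
−0.14·log₂(0.14) = 0.3971
−0.49·log₂(0.49) = 0.5043
−0.10·log₂(0.10) = 0.3322
−0.27·log₂(0.27) = 0.5100
Sum ≈ 1.7436 → 1.744 bits.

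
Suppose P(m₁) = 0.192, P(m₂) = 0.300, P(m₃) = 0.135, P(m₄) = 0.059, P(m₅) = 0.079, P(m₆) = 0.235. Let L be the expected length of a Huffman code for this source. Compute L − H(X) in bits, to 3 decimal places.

0.022 bits

Entropy H = −Σ p log₂ p ≈ 2.3894 bits.
Huffman merges: 59/1000+79/1000→69/500; 27/200+69/500→273/1000; 24/125+47/200→427/1000; 273/1000+3/10→573/1000; 427/1000+573/1000→1. L = 2411/1000 ≈ 2.4110.
L − H = 2.4110 − 2.3894 = 0.022 bits.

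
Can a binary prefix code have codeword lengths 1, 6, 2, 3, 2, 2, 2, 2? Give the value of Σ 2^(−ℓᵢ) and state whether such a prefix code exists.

With common denominator 2^6 = 64: Σ 2^(−ℓᵢ) = 32/64 + 1/64 + 16/64 + 8/64 + 16/64 + 16/64 + 16/64 + 16/64 = 121/64 = 1.890625.
Kraft's inequality requires Σ ≤ 1; here Σ = 1.890625 > 1, so no such prefix code exists.

1.890625; no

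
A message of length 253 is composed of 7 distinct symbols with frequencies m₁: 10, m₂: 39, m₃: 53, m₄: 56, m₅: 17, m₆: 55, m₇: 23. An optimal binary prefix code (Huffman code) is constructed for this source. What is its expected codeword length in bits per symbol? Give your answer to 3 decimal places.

Probabilities are the counts divided by 253.
Repeatedly combine the two least-probable nodes; the expected code length is the sum of the merged weights.
merge 10/253 + 17/253 → 27/253
merge 1/11 + 27/253 → 50/253
merge 39/253 + 50/253 → 89/253
merge 53/253 + 5/23 → 108/253
merge 56/253 + 89/253 → 145/253
merge 108/253 + 145/253 → 1
L = 27/253 + 50/253 + 89/253 + 108/253 + 145/253 + 1 = 672/253 ≈ 2.656 bits/symbol.

2.656 bits/symbol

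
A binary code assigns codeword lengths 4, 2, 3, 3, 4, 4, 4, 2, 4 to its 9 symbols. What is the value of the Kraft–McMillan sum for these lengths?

With common denominator 2^4 = 16: Σ 2^(−ℓᵢ) = 1/16 + 4/16 + 2/16 + 2/16 + 1/16 + 1/16 + 1/16 + 4/16 + 1/16 = 17/16 = 1.0625.

1.0625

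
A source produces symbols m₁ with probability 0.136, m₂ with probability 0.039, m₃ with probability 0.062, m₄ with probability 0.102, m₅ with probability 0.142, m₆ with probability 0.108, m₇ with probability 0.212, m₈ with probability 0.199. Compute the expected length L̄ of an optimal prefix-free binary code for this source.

2.889 bits/symbol

Repeatedly combine the two least-probable nodes; the expected code length is the sum of the merged weights.
merge 39/1000 + 31/500 → 101/1000
merge 101/1000 + 51/500 → 203/1000
merge 27/250 + 17/125 → 61/250
merge 71/500 + 199/1000 → 341/1000
merge 203/1000 + 53/250 → 83/200
merge 61/250 + 341/1000 → 117/200
merge 83/200 + 117/200 → 1
L = 101/1000 + 203/1000 + 61/250 + 341/1000 + 83/200 + 117/200 + 1 = 2889/1000 = 2.889 bits/symbol.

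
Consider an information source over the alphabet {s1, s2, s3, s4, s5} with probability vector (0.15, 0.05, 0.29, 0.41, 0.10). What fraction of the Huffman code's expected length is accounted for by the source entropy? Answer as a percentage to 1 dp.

Entropy H = −Σ p log₂ p ≈ 2.0041 bits.
Huffman merges: 1/20+1/10→3/20; 3/20+3/20→3/10; 29/100+3/10→59/100; 41/100+59/100→1. L = 51/25 ≈ 2.0400.
Efficiency = H/L = 2.0041/2.0400 = 98.2%.

98.2%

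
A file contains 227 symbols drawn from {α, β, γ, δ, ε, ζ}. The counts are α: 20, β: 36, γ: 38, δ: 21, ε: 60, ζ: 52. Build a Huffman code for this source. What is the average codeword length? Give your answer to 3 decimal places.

2.507 bits/symbol

Probabilities are the counts divided by 227.
Repeatedly combine the two least-probable nodes; the expected code length is the sum of the merged weights.
merge 20/227 + 21/227 → 41/227
merge 36/227 + 38/227 → 74/227
merge 41/227 + 52/227 → 93/227
merge 60/227 + 74/227 → 134/227
merge 93/227 + 134/227 → 1
L = 41/227 + 74/227 + 93/227 + 134/227 + 1 = 569/227 ≈ 2.507 bits/symbol.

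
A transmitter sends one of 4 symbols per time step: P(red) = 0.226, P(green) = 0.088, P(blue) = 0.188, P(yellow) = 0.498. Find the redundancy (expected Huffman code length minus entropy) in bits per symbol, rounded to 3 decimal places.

Entropy H = −Σ p log₂ p ≈ 1.7477 bits.
Huffman merges: 11/125+47/250→69/250; 113/500+69/250→251/500; 249/500+251/500→1. L = 889/500 ≈ 1.7780.
L − H = 1.7780 − 1.7477 = 0.030 bits.

0.030 bits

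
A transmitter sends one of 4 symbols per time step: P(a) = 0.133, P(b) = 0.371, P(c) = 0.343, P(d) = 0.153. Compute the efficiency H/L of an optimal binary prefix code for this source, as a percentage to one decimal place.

97.2%

Entropy H = −Σ p log₂ p ≈ 1.8617 bits.
Huffman merges: 133/1000+153/1000→143/500; 143/500+343/1000→629/1000; 371/1000+629/1000→1. L = 383/200 ≈ 1.9150.
Efficiency = H/L = 1.8617/1.9150 = 97.2%.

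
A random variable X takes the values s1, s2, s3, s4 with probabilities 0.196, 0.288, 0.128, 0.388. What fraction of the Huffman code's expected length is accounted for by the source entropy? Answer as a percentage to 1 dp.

Entropy H = −Σ p log₂ p ≈ 1.8876 bits.
Huffman merges: 16/125+49/250→81/250; 36/125+81/250→153/250; 97/250+153/250→1. L = 242/125 ≈ 1.9360.
Efficiency = H/L = 1.8876/1.9360 = 97.5%.

97.5%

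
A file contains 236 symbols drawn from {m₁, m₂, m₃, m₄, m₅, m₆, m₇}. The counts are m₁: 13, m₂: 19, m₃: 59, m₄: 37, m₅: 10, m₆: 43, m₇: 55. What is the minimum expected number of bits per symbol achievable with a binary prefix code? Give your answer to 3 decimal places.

Probabilities are the counts divided by 236.
Repeatedly combine the two least-probable nodes; the expected code length is the sum of the merged weights.
merge 5/118 + 13/236 → 23/236
merge 19/236 + 23/236 → 21/118
merge 37/236 + 21/118 → 79/236
merge 43/236 + 55/236 → 49/118
merge 1/4 + 79/236 → 69/118
merge 49/118 + 69/118 → 1
L = 23/236 + 21/118 + 79/236 + 49/118 + 69/118 + 1 = 154/59 ≈ 2.610 bits/symbol.

2.610 bits/symbol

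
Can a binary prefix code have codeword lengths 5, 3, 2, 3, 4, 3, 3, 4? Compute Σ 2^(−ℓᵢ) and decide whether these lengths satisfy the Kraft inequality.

With common denominator 2^5 = 32: Σ 2^(−ℓᵢ) = 1/32 + 4/32 + 8/32 + 4/32 + 2/32 + 4/32 + 4/32 + 2/32 = 29/32 = 0.90625.
Kraft's inequality requires Σ ≤ 1; here Σ = 0.90625 ≤ 1, so such a prefix code exists.

0.90625; yes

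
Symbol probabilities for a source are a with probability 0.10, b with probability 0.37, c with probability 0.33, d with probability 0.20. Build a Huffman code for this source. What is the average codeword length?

Repeatedly combine the two least-probable nodes; the expected code length is the sum of the merged weights.
merge 1/10 + 1/5 → 3/10
merge 3/10 + 33/100 → 63/100
merge 37/100 + 63/100 → 1
L = 3/10 + 63/100 + 1 = 193/100 = 1.93 bits/symbol.

1.93 bits/symbol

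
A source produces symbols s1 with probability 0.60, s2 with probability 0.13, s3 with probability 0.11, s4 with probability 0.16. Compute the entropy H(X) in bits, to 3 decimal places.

1.598 bits

H = −Σ pᵢ log₂ pᵢ.
−0.60·log₂(0.60) = 0.4422
−0.13·log₂(0.13) = 0.3826
−0.11·log₂(0.11) = 0.3503
−0.16·log₂(0.16) = 0.4230
Sum ≈ 1.5981 → 1.598 bits.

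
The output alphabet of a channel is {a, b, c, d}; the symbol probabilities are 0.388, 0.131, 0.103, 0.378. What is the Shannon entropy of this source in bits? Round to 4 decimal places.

H = −Σ pᵢ log₂ pᵢ.
−0.388·log₂(0.388) = 0.5300
−0.131·log₂(0.131) = 0.3841
−0.103·log₂(0.103) = 0.3378
−0.378·log₂(0.378) = 0.5305
Sum ≈ 1.7824 → 1.7824 bits.

1.7824 bits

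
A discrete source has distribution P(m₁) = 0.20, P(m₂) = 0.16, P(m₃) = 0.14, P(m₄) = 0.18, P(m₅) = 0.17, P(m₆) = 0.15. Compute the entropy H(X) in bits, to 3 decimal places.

2.575 bits

H = −Σ pᵢ log₂ pᵢ.
−0.20·log₂(0.20) = 0.4644
−0.16·log₂(0.16) = 0.4230
−0.14·log₂(0.14) = 0.3971
−0.18·log₂(0.18) = 0.4453
−0.17·log₂(0.17) = 0.4346
−0.15·log₂(0.15) = 0.4105
Sum ≈ 2.5750 → 2.575 bits.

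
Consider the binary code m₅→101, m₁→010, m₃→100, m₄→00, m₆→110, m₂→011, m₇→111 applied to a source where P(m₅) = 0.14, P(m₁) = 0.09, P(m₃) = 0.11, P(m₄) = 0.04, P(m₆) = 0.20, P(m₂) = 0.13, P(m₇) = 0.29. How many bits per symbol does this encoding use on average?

2.96 bits/symbol

L̄ = Σ pᵢ·ℓᵢ = 0.14·3 + 0.09·3 + 0.11·3 + 0.04·2 + 0.20·3 + 0.13·3 + 0.29·3 = 2.96 bits/symbol.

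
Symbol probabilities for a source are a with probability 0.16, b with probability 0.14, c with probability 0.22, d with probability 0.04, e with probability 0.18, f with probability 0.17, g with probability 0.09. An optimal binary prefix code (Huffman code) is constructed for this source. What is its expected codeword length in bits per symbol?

Repeatedly combine the two least-probable nodes; the expected code length is the sum of the merged weights.
merge 1/25 + 9/100 → 13/100
merge 13/100 + 7/50 → 27/100
merge 4/25 + 17/100 → 33/100
merge 9/50 + 11/50 → 2/5
merge 27/100 + 33/100 → 3/5
merge 2/5 + 3/5 → 1
L = 13/100 + 27/100 + 33/100 + 2/5 + 3/5 + 1 = 273/100 = 2.73 bits/symbol.

2.73 bits/symbol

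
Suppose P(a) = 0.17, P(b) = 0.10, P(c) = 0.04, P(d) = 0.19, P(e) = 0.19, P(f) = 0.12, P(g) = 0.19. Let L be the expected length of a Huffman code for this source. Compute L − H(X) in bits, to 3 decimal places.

0.075 bits

Entropy H = −Σ p log₂ p ≈ 2.6853 bits.
Huffman merges: 1/25+1/10→7/50; 3/25+7/50→13/50; 17/100+19/100→9/25; 19/100+19/100→19/50; 13/50+9/25→31/50; 19/50+31/50→1. L = 69/25 ≈ 2.7600.
L − H = 2.7600 − 2.6853 = 0.075 bits.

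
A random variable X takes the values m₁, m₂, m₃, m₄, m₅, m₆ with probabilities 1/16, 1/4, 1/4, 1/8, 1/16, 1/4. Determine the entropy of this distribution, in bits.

Each probability is a power of 1/2, so log₂(1/p) is an integer.
H = Σ p·log₂(1/p) = 1/16·4 + 1/4·2 + 1/4·2 + 1/8·3 + 1/16·4 + 1/4·2 = 2.375 bits.

2.375 bits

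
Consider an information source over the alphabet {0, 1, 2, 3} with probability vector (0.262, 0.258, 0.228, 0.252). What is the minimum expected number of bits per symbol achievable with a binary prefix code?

Repeatedly combine the two least-probable nodes; the expected code length is the sum of the merged weights.
merge 57/250 + 63/250 → 12/25
merge 129/500 + 131/500 → 13/25
merge 12/25 + 13/25 → 1
L = 12/25 + 13/25 + 1 = 2 bits/symbol.

2 bits/symbol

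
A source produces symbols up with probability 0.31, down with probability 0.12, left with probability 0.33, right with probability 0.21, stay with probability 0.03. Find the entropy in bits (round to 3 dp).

2.043 bits

H = −Σ pᵢ log₂ pᵢ.
−0.31·log₂(0.31) = 0.5238
−0.12·log₂(0.12) = 0.3671
−0.33·log₂(0.33) = 0.5278
−0.21·log₂(0.21) = 0.4728
−0.03·log₂(0.03) = 0.1518
Sum ≈ 2.0433 → 2.043 bits.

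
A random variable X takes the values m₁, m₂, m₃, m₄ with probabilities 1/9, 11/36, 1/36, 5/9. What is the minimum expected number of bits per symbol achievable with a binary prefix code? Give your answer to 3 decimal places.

Repeatedly combine the two least-probable nodes; the expected code length is the sum of the merged weights.
merge 1/36 + 1/9 → 5/36
merge 5/36 + 11/36 → 4/9
merge 4/9 + 5/9 → 1
L = 5/36 + 4/9 + 1 = 19/12 ≈ 1.583 bits/symbol.

1.583 bits/symbol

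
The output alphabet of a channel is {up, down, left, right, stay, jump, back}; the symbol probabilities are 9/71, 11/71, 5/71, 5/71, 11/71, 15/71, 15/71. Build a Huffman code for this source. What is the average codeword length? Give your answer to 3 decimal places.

Repeatedly combine the two least-probable nodes; the expected code length is the sum of the merged weights.
merge 5/71 + 5/71 → 10/71
merge 9/71 + 10/71 → 19/71
merge 11/71 + 11/71 → 22/71
merge 15/71 + 15/71 → 30/71
merge 19/71 + 22/71 → 41/71
merge 30/71 + 41/71 → 1
L = 10/71 + 19/71 + 22/71 + 30/71 + 41/71 + 1 = 193/71 ≈ 2.718 bits/symbol.

2.718 bits/symbol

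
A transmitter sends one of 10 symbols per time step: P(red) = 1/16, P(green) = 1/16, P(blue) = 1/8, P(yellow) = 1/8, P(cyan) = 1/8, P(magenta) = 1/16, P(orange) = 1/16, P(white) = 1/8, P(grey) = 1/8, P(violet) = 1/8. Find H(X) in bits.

Each probability is a power of 1/2, so log₂(1/p) is an integer.
H = Σ p·log₂(1/p) = 1/16·4 + 1/16·4 + 1/8·3 + 1/8·3 + 1/8·3 + 1/16·4 + 1/16·4 + 1/8·3 + 1/8·3 + 1/8·3 = 3.25 bits.

3.25 bits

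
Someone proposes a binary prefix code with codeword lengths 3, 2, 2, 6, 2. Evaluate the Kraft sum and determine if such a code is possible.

0.890625; yes

With common denominator 2^6 = 64: Σ 2^(−ℓᵢ) = 8/64 + 16/64 + 16/64 + 1/64 + 16/64 = 57/64 = 0.890625.
Kraft's inequality requires Σ ≤ 1; here Σ = 0.890625 ≤ 1, so such a prefix code exists.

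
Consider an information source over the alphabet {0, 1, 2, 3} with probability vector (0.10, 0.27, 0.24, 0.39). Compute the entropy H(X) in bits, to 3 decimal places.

H = −Σ pᵢ log₂ pᵢ.
−0.10·log₂(0.10) = 0.3322
−0.27·log₂(0.27) = 0.5100
−0.24·log₂(0.24) = 0.4941
−0.39·log₂(0.39) = 0.5298
Sum ≈ 1.8661 → 1.866 bits.

1.866 bits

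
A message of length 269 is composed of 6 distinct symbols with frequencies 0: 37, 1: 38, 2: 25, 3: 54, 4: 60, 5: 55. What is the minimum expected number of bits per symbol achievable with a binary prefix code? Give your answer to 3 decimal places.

Probabilities are the counts divided by 269.
Repeatedly combine the two least-probable nodes; the expected code length is the sum of the merged weights.
merge 25/269 + 37/269 → 62/269
merge 38/269 + 54/269 → 92/269
merge 55/269 + 60/269 → 115/269
merge 62/269 + 92/269 → 154/269
merge 115/269 + 154/269 → 1
L = 62/269 + 92/269 + 115/269 + 154/269 + 1 = 692/269 ≈ 2.572 bits/symbol.

2.572 bits/symbol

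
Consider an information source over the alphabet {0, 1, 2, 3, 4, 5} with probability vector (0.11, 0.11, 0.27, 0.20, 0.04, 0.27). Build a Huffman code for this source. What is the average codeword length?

2.41 bits/symbol

Repeatedly combine the two least-probable nodes; the expected code length is the sum of the merged weights.
merge 1/25 + 11/100 → 3/20
merge 11/100 + 3/20 → 13/50
merge 1/5 + 13/50 → 23/50
merge 27/100 + 27/100 → 27/50
merge 23/50 + 27/50 → 1
L = 3/20 + 13/50 + 23/50 + 27/50 + 1 = 241/100 = 2.41 bits/symbol.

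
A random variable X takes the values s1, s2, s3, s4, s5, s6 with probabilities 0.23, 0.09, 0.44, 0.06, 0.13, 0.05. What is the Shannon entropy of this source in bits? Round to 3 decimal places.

2.164 bits

H = −Σ pᵢ log₂ pᵢ.
−0.23·log₂(0.23) = 0.4877
−0.09·log₂(0.09) = 0.3127
−0.44·log₂(0.44) = 0.5211
−0.06·log₂(0.06) = 0.2435
−0.13·log₂(0.13) = 0.3826
−0.05·log₂(0.05) = 0.2161
Sum ≈ 2.1637 → 2.164 bits.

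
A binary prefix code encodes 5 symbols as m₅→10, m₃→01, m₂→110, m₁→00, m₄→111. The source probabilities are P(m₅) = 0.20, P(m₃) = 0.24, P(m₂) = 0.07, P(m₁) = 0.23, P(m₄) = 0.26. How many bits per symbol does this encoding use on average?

2.33 bits/symbol

L̄ = Σ pᵢ·ℓᵢ = 0.20·2 + 0.24·2 + 0.07·3 + 0.23·2 + 0.26·3 = 2.33 bits/symbol.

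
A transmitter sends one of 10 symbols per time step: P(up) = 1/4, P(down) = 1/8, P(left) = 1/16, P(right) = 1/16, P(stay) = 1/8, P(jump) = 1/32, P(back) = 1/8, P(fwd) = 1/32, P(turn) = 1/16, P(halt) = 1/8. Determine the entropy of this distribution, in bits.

Each probability is a power of 1/2, so log₂(1/p) is an integer.
H = Σ p·log₂(1/p) = 1/4·2 + 1/8·3 + 1/16·4 + 1/16·4 + 1/8·3 + 1/32·5 + 1/8·3 + 1/32·5 + 1/16·4 + 1/8·3 = 3.0625 bits.

3.0625 bits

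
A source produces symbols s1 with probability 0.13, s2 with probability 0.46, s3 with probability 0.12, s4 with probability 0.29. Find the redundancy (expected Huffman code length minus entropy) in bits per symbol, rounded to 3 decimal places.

0.007 bits

Entropy H = −Σ p log₂ p ≈ 1.7830 bits.
Huffman merges: 3/25+13/100→1/4; 1/4+29/100→27/50; 23/50+27/50→1. L = 179/100 ≈ 1.7900.
L − H = 1.7900 − 1.7830 = 0.007 bits.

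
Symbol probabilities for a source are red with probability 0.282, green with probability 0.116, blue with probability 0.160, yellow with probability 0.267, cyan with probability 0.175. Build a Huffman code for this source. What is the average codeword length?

2.276 bits/symbol

Repeatedly combine the two least-probable nodes; the expected code length is the sum of the merged weights.
merge 29/250 + 4/25 → 69/250
merge 7/40 + 267/1000 → 221/500
merge 69/250 + 141/500 → 279/500
merge 221/500 + 279/500 → 1
L = 69/250 + 221/500 + 279/500 + 1 = 569/250 = 2.276 bits/symbol.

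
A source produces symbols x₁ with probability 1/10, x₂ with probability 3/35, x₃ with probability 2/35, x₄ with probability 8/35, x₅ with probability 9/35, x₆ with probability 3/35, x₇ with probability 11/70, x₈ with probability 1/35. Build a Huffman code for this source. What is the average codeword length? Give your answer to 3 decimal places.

2.771 bits/symbol

Repeatedly combine the two least-probable nodes; the expected code length is the sum of the merged weights.
merge 1/35 + 2/35 → 3/35
merge 3/35 + 3/35 → 6/35
merge 3/35 + 1/10 → 13/70
merge 11/70 + 6/35 → 23/70
merge 13/70 + 8/35 → 29/70
merge 9/35 + 23/70 → 41/70
merge 29/70 + 41/70 → 1
L = 3/35 + 6/35 + 13/70 + 23/70 + 29/70 + 41/70 + 1 = 97/35 ≈ 2.771 bits/symbol.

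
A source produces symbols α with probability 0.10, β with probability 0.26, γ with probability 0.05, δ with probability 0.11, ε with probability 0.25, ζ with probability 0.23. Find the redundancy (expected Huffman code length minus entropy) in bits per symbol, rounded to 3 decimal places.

Entropy H = −Σ p log₂ p ≈ 2.3915 bits.
Huffman merges: 1/20+1/10→3/20; 11/100+3/20→13/50; 23/100+1/4→12/25; 13/50+13/50→13/25; 12/25+13/25→1. L = 241/100 ≈ 2.4100.
L − H = 2.4100 − 2.3915 = 0.018 bits.

0.018 bits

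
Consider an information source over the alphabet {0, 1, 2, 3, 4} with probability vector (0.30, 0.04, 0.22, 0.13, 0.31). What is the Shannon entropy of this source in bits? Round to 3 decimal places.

2.094 bits

H = −Σ pᵢ log₂ pᵢ.
−0.30·log₂(0.30) = 0.5211
−0.04·log₂(0.04) = 0.1858
−0.22·log₂(0.22) = 0.4806
−0.13·log₂(0.13) = 0.3826
−0.31·log₂(0.31) = 0.5238
Sum ≈ 2.0939 → 2.094 bits.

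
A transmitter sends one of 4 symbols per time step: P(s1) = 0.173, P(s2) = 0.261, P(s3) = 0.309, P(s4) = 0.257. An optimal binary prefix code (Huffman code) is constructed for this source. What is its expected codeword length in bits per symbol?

2 bits/symbol

Repeatedly combine the two least-probable nodes; the expected code length is the sum of the merged weights.
merge 173/1000 + 257/1000 → 43/100
merge 261/1000 + 309/1000 → 57/100
merge 43/100 + 57/100 → 1
L = 43/100 + 57/100 + 1 = 2 bits/symbol.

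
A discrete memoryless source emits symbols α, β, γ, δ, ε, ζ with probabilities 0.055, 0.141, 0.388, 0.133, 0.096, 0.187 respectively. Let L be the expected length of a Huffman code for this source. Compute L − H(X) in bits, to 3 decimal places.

0.052 bits

Entropy H = −Σ p log₂ p ≈ 2.3226 bits.
Huffman merges: 11/200+12/125→151/1000; 133/1000+141/1000→137/500; 151/1000+187/1000→169/500; 137/500+169/500→153/250; 97/250+153/250→1. L = 19/8 ≈ 2.3750.
L − H = 2.3750 − 2.3226 = 0.052 bits.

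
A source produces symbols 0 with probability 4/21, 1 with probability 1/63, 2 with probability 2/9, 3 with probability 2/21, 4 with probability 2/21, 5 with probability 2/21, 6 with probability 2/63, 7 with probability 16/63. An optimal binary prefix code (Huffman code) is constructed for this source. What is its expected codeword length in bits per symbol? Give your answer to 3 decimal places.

2.714 bits/symbol

Repeatedly combine the two least-probable nodes; the expected code length is the sum of the merged weights.
merge 1/63 + 2/63 → 1/21
merge 1/21 + 2/21 → 1/7
merge 2/21 + 2/21 → 4/21
merge 1/7 + 4/21 → 1/3
merge 4/21 + 2/9 → 26/63
merge 16/63 + 1/3 → 37/63
merge 26/63 + 37/63 → 1
L = 1/21 + 1/7 + 4/21 + 1/3 + 26/63 + 37/63 + 1 = 19/7 ≈ 2.714 bits/symbol.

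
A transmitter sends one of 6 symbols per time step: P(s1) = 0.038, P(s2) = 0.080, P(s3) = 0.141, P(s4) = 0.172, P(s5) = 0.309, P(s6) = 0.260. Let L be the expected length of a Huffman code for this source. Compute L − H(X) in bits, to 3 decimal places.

0.042 bits

Entropy H = −Σ p log₂ p ≈ 2.3349 bits.
Huffman merges: 19/500+2/25→59/500; 59/500+141/1000→259/1000; 43/250+259/1000→431/1000; 13/50+309/1000→569/1000; 431/1000+569/1000→1. L = 2377/1000 ≈ 2.3770.
L − H = 2.3770 − 2.3349 = 0.042 bits.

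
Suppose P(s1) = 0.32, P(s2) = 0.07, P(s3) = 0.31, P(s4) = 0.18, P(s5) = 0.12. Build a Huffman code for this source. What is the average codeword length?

Repeatedly combine the two least-probable nodes; the expected code length is the sum of the merged weights.
merge 7/100 + 3/25 → 19/100
merge 9/50 + 19/100 → 37/100
merge 31/100 + 8/25 → 63/100
merge 37/100 + 63/100 → 1
L = 19/100 + 37/100 + 63/100 + 1 = 219/100 = 2.19 bits/symbol.

2.19 bits/symbol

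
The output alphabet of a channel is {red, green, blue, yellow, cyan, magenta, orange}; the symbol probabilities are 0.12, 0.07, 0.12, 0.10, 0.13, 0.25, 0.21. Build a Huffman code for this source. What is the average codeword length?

Repeatedly combine the two least-probable nodes; the expected code length is the sum of the merged weights.
merge 7/100 + 1/10 → 17/100
merge 3/25 + 3/25 → 6/25
merge 13/100 + 17/100 → 3/10
merge 21/100 + 6/25 → 9/20
merge 1/4 + 3/10 → 11/20
merge 9/20 + 11/20 → 1
L = 17/100 + 6/25 + 3/10 + 9/20 + 11/20 + 1 = 271/100 = 2.71 bits/symbol.

2.71 bits/symbol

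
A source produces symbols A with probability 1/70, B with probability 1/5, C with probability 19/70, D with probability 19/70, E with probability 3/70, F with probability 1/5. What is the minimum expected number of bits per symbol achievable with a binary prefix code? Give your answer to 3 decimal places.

Repeatedly combine the two least-probable nodes; the expected code length is the sum of the merged weights.
merge 1/70 + 3/70 → 2/35
merge 2/35 + 1/5 → 9/35
merge 1/5 + 9/35 → 16/35
merge 19/70 + 19/70 → 19/35
merge 16/35 + 19/35 → 1
L = 2/35 + 9/35 + 16/35 + 19/35 + 1 = 81/35 ≈ 2.314 bits/symbol.

2.314 bits/symbol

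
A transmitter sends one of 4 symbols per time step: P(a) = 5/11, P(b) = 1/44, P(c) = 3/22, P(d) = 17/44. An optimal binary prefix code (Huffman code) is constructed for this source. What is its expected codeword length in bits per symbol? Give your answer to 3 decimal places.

Repeatedly combine the two least-probable nodes; the expected code length is the sum of the merged weights.
merge 1/44 + 3/22 → 7/44
merge 7/44 + 17/44 → 6/11
merge 5/11 + 6/11 → 1
L = 7/44 + 6/11 + 1 = 75/44 ≈ 1.705 bits/symbol.

1.705 bits/symbol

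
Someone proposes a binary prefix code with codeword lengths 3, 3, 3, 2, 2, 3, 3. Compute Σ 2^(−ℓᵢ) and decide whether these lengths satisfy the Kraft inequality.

1.125; no

With common denominator 2^3 = 8: Σ 2^(−ℓᵢ) = 1/8 + 1/8 + 1/8 + 2/8 + 2/8 + 1/8 + 1/8 = 9/8 = 1.125.
Kraft's inequality requires Σ ≤ 1; here Σ = 1.125 > 1, so no such prefix code exists.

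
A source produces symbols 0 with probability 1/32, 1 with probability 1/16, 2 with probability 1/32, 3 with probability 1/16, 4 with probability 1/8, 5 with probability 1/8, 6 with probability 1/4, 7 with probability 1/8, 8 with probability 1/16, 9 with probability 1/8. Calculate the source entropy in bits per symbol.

3.0625 bits

Each probability is a power of 1/2, so log₂(1/p) is an integer.
H = Σ p·log₂(1/p) = 1/32·5 + 1/16·4 + 1/32·5 + 1/16·4 + 1/8·3 + 1/8·3 + 1/4·2 + 1/8·3 + 1/16·4 + 1/8·3 = 3.0625 bits.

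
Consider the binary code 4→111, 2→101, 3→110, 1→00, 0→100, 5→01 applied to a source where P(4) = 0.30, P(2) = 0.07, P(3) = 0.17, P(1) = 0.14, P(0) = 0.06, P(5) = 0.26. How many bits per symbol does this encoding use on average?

L̄ = Σ pᵢ·ℓᵢ = 0.30·3 + 0.07·3 + 0.17·3 + 0.14·2 + 0.06·3 + 0.26·2 = 2.6 bits/symbol.

2.6 bits/symbol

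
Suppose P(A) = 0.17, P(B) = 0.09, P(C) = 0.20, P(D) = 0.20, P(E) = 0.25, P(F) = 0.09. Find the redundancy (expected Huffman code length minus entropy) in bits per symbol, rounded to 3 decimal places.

0.041 bits

Entropy H = −Σ p log₂ p ≈ 2.4887 bits.
Huffman merges: 9/100+9/100→9/50; 17/100+9/50→7/20; 1/5+1/5→2/5; 1/4+7/20→3/5; 2/5+3/5→1. L = 253/100 ≈ 2.5300.
L − H = 2.5300 − 2.4887 = 0.041 bits.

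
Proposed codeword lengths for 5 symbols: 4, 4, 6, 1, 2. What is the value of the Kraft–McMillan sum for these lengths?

With common denominator 2^6 = 64: Σ 2^(−ℓᵢ) = 4/64 + 4/64 + 1/64 + 32/64 + 16/64 = 57/64 = 0.890625.

0.890625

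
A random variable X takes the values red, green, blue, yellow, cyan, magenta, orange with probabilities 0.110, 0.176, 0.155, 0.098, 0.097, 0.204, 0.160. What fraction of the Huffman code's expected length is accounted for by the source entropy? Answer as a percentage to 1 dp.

Entropy H = −Σ p log₂ p ≈ 2.7541 bits.
Huffman merges: 97/1000+49/500→39/200; 11/100+31/200→53/200; 4/25+22/125→42/125; 39/200+51/250→399/1000; 53/200+42/125→601/1000; 399/1000+601/1000→1. L = 699/250 ≈ 2.7960.
Efficiency = H/L = 2.7541/2.7960 = 98.5%.

98.5%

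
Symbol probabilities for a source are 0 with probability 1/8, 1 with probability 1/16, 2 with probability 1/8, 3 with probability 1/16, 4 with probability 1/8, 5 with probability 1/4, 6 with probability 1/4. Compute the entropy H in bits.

Each probability is a power of 1/2, so log₂(1/p) is an integer.
H = Σ p·log₂(1/p) = 1/8·3 + 1/16·4 + 1/8·3 + 1/16·4 + 1/8·3 + 1/4·2 + 1/4·2 = 2.625 bits.

2.625 bits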